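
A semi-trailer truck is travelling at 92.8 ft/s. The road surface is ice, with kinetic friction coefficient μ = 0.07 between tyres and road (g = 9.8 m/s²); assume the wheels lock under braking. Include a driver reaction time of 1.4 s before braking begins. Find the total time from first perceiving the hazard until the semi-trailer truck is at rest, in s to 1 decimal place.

92.8 ft/s × 0.3048 = 28.2854 m/s.
a = μg = 0.07 × 9.8 = 0.686 m/s².
Braking time = v/a = 28.2854 / 0.686 = 41.232 s.
Total = 1.4 + 41.232 = 42.632 s.

Total time ≈ 42.6 s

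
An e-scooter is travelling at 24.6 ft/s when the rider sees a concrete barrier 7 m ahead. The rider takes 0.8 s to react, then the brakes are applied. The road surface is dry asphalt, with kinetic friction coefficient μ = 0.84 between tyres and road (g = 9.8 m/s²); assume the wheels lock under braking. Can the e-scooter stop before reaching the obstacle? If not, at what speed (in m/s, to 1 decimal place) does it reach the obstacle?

24.6 ft/s × 0.3048 = 7.4981 m/s.
a = μg = 0.84 × 9.8 = 8.232 m/s².
Reaction distance = 7.4981 × 0.8 = 5.998 m.
Braking distance needed to stop: v²/(2a) = 56.222 / 16.464 = 3.415 m, so total needed = 5.998 + 3.415 = 9.413 m > 7 m — it cannot stop.
Distance remaining when braking begins: 7 − 5.998 = 1.002 m.
v² = v₀² − 2a·d = 56.222 − 2 × 8.232 × 1.002 = 39.725 m²/s².
v = √39.725 = 6.303 m/s.

No — it strikes the obstacle at 6.3 m/s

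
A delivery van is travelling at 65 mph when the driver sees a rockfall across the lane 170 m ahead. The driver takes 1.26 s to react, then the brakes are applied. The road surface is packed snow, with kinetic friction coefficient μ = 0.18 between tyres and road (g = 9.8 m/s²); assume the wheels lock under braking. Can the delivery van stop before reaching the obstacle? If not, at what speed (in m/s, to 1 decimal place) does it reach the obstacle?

65 mph × 0.44704 = 29.0576 m/s.
a = μg = 0.18 × 9.8 = 1.764 m/s².
Reaction distance = 29.0576 × 1.26 = 36.613 m.
Braking distance needed to stop: v²/(2a) = 844.344 / 3.528 = 239.327 m, so total needed = 36.613 + 239.327 = 275.940 m > 170 m — it cannot stop.
Distance remaining when braking begins: 170 − 36.613 = 133.387 m.
v² = v₀² − 2a·d = 844.344 − 2 × 1.764 × 133.387 = 373.755 m²/s².
v = √373.755 = 19.333 m/s.

No — it strikes the obstacle at 19.3 m/s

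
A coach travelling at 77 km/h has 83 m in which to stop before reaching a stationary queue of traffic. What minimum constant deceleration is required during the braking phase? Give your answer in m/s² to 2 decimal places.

Required deceleration ≈ 2.76 m/s²

77 km/h ÷ 3.6 = 21.3889 m/s.
v² = 2a·d ⇒ a = v²/(2d) = 21.3889² / (2 × 83.000) = 457.485 / 166.000 = 2.7559 m/s².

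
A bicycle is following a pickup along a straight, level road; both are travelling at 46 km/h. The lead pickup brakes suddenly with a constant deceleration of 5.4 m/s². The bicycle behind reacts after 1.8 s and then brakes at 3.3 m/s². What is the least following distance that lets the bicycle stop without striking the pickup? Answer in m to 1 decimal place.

Minimum gap ≈ 32.6 m

46 km/h ÷ 3.6 = 12.7778 m/s.
Leader travels v²/(2a_L) = 163.272 / 10.800 = 15.118 m before stopping.
Follower covers v·t_r = 12.7778 × 1.8 = 23.000 m while reacting, then v²/(2a_F) = 163.272 / 6.600 = 24.738 m while braking, for a total of 23.000 + 24.738 = 47.738 m.
Since a_F ≤ a_L and the follower starts braking later, the follower is never slower than the leader, so the closest approach is when both have stopped.
Minimum gap = 47.738 − 15.118 = 32.620 m.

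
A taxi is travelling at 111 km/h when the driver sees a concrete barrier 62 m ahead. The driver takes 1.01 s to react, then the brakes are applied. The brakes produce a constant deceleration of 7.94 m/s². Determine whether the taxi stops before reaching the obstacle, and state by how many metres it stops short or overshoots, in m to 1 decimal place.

111 km/h ÷ 3.6 = 30.8333 m/s.
Reaction distance = 30.8333 × 1.01 = 31.142 m.
Braking distance = v²/(2a) = 950.692 / 15.880 = 59.867 m.
Total stopping distance = 31.142 + 59.867 = 91.009 m, vs 62 m available — it cannot stop in time and overshoots by 91.009 − 62 = 29.009 m.

No — it overshoots by 29.0 m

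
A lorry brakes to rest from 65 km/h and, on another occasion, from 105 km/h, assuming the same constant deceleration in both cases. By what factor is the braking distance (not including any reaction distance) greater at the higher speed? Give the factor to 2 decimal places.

Factor ≈ 2.61

Braking distance d = v²/(2a), so with a fixed, d ∝ v².
Factor = (105/65)² = 1.6154² = 2.6095.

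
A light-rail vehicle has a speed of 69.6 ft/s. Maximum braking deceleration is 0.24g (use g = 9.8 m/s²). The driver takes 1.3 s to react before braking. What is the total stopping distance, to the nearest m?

Total stopping distance ≈ 123 m

69.6 ft/s × 0.3048 = 21.2141 m/s.
a = 0.24 × 9.8 = 2.352 m/s².
Reaction distance = v·t_r = 21.2141 × 1.3 = 27.578 m.
Braking distance = v²/(2a) = 21.2141² / (2 × 2.352) = 450.038 / 4.704 = 95.671 m.
Total = 27.578 + 95.671 = 123.249 m.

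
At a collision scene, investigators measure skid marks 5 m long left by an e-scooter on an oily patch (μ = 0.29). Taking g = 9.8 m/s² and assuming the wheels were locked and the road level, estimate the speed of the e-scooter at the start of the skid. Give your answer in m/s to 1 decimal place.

Deceleration a = μg = 0.29 × 9.8 = 2.842 m/s².
v = √(2a·d) = √(2 × 2.842 × 5) = √28.420 = 5.3310 m/s.

Initial speed ≈ 5.3 m/s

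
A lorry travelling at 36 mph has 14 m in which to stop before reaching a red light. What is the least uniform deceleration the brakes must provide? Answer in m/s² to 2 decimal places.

36 mph × 0.44704 = 16.0934 m/s.
v² = 2a·d ⇒ a = v²/(2d) = 16.0934² / (2 × 14.000) = 258.998 / 28.000 = 9.2499 m/s².

Required deceleration ≈ 9.25 m/s²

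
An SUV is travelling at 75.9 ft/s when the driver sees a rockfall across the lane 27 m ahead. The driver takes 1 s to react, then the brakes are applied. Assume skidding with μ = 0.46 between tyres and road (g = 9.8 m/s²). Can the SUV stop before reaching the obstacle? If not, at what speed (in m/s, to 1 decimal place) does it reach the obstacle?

No — it strikes the obstacle at 22.4 m/s

75.9 ft/s × 0.3048 = 23.1343 m/s.
a = μg = 0.46 × 9.8 = 4.508 m/s².
Reaction distance = 23.1343 × 1 = 23.134 m.
Braking distance needed to stop: v²/(2a) = 535.196 / 9.016 = 59.361 m, so total needed = 23.134 + 59.361 = 82.495 m > 27 m — it cannot stop.
Distance remaining when braking begins: 27 − 23.134 = 3.866 m.
v² = v₀² − 2a·d = 535.196 − 2 × 4.508 × 3.866 = 500.340 m²/s².
v = √500.340 = 22.368 m/s.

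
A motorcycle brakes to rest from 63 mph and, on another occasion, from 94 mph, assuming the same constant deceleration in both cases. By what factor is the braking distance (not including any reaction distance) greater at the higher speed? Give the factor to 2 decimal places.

Factor ≈ 2.23

Braking distance d = v²/(2a), so with a fixed, d ∝ v².
Factor = (94/63)² = 1.4921² = 2.2264.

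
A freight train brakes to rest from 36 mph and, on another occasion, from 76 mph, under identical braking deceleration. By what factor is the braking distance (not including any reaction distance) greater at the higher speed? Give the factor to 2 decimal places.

Braking distance d = v²/(2a), so with a fixed, d ∝ v².
Factor = (76/36)² = 2.1111² = 4.4567.

Factor ≈ 4.46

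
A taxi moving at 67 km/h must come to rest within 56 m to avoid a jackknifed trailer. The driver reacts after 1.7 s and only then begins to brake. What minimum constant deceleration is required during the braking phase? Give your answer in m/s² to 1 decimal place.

67 km/h ÷ 3.6 = 18.6111 m/s.
Distance covered during reaction = 18.6111 × 1.7 = 31.639 m.
Distance available for braking: 56 − 31.639 = 24.361 m.
v² = 2a·d ⇒ a = v²/(2d) = 18.6111² / (2 × 24.361) = 346.373 / 48.722 = 7.1092 m/s².

Required deceleration ≈ 7.1 m/s²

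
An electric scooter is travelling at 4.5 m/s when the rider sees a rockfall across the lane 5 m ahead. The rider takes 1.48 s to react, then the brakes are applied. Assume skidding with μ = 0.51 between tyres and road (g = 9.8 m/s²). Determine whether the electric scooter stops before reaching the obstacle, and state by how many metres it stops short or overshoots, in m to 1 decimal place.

No — it overshoots by 3.7 m

a = μg = 0.51 × 9.8 = 4.998 m/s².
Reaction distance = 4.5000 × 1.48 = 6.660 m.
Braking distance = v²/(2a) = 20.250 / 9.996 = 2.026 m.
Total stopping distance = 6.660 + 2.026 = 8.686 m, vs 5 m available — it cannot stop in time and overshoots by 8.686 − 5 = 3.686 m.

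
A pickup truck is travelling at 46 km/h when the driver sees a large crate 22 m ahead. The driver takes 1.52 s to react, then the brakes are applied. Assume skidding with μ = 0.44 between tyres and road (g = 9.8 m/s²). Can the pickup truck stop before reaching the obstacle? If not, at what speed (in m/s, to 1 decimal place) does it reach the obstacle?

46 km/h ÷ 3.6 = 12.7778 m/s.
a = μg = 0.44 × 9.8 = 4.312 m/s².
Reaction distance = 12.7778 × 1.52 = 19.422 m.
Braking distance needed to stop: v²/(2a) = 163.272 / 8.624 = 18.932 m, so total needed = 19.422 + 18.932 = 38.354 m > 22 m — it cannot stop.
Distance remaining when braking begins: 22 − 19.422 = 2.578 m.
v² = v₀² − 2a·d = 163.272 − 2 × 4.312 × 2.578 = 141.039 m²/s².
v = √141.039 = 11.876 m/s.

No — it strikes the obstacle at 11.9 m/s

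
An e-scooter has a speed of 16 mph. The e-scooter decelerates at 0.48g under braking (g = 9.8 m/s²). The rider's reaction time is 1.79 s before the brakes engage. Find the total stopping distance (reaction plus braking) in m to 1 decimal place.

Total stopping distance ≈ 18.2 m

16 mph × 0.44704 = 7.1526 m/s.
a = 0.48 × 9.8 = 4.704 m/s².
Reaction distance = v·t_r = 7.1526 × 1.79 = 12.803 m.
Braking distance = v²/(2a) = 7.1526² / (2 × 4.704) = 51.160 / 9.408 = 5.438 m.
Total = 12.803 + 5.438 = 18.241 m.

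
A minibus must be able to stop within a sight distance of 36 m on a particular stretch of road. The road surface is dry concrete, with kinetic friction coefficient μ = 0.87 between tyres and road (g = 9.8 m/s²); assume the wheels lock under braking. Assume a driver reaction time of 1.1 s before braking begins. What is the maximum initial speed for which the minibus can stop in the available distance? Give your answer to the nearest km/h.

a = μg = 0.87 × 9.8 = 8.526 m/s².
Stopping distance: v·t_r + v²/(2a) = 36 with t_r = 1.1 s and a = 8.526 m/s².
So v² + 18.757 v − 613.87 = 0.
Positive root: v = −a·t_r + √((a·t_r)² + 2a·d) = −9.379 + √(87.966 + 613.87) = 17.1132 m/s.
17.1132 m/s × 3.6 = 61.608 km/h.

Maximum speed ≈ 62 km/h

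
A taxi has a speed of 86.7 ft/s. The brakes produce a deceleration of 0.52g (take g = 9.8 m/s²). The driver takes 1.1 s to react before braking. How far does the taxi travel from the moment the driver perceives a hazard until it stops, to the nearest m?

Total stopping distance ≈ 98 m

86.7 ft/s × 0.3048 = 26.4262 m/s.
a = 0.52 × 9.8 = 5.096 m/s².
Reaction distance = v·t_r = 26.4262 × 1.1 = 29.069 m.
Braking distance = v²/(2a) = 26.4262² / (2 × 5.096) = 698.344 / 10.192 = 68.519 m.
Total = 29.069 + 68.519 = 97.588 m.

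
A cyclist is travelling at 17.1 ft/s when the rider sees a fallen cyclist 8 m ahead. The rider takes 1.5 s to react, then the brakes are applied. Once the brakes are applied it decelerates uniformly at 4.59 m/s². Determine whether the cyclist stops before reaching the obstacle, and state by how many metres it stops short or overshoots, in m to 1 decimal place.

No — it overshoots by 2.8 m

17.1 ft/s × 0.3048 = 5.2121 m/s.
Reaction distance = 5.2121 × 1.5 = 7.818 m.
Braking distance = v²/(2a) = 27.166 / 9.180 = 2.959 m.
Total stopping distance = 7.818 + 2.959 = 10.777 m, vs 8 m available — it cannot stop in time and overshoots by 10.777 − 8 = 2.777 m.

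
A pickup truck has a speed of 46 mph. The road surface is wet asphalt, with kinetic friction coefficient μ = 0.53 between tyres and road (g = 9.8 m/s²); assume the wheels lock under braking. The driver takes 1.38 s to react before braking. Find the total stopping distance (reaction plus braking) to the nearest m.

46 mph × 0.44704 = 20.5638 m/s.
a = μg = 0.53 × 9.8 = 5.194 m/s².
Reaction distance = v·t_r = 20.5638 × 1.38 = 28.378 m.
Braking distance = v²/(2a) = 20.5638² / (2 × 5.194) = 422.870 / 10.388 = 40.708 m.
Total = 28.378 + 40.708 = 69.086 m.

Total stopping distance ≈ 69 m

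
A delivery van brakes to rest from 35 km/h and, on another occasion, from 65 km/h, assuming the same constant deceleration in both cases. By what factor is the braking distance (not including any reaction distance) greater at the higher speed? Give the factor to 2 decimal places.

Braking distance d = v²/(2a), so with a fixed, d ∝ v².
Factor = (65/35)² = 1.8571² = 3.4488.

Factor ≈ 3.45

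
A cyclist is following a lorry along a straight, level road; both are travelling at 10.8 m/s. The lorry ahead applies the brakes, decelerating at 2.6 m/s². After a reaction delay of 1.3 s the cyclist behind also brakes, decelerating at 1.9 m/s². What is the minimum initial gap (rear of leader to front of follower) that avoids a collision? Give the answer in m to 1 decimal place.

Minimum gap ≈ 22.3 m

Leader travels v²/(2a_L) = 116.640 / 5.200 = 22.431 m before stopping.
Follower covers v·t_r = 10.8000 × 1.3 = 14.040 m while reacting, then v²/(2a_F) = 116.640 / 3.800 = 30.695 m while braking, for a total of 14.040 + 30.695 = 44.735 m.
Since a_F ≤ a_L and the follower starts braking later, the follower is never slower than the leader, so the closest approach is when both have stopped.
Minimum gap = 44.735 − 22.431 = 22.304 m.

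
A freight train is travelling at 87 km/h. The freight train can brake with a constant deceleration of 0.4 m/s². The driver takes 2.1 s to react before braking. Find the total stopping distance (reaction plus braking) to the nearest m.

87 km/h ÷ 3.6 = 24.1667 m/s.
Reaction distance = v·t_r = 24.1667 × 2.1 = 50.750 m.
Braking distance = v²/(2a) = 24.1667² / (2 × 0.400) = 584.029 / 0.800 = 730.036 m.
Total = 50.750 + 730.036 = 780.786 m.

Total stopping distance ≈ 781 m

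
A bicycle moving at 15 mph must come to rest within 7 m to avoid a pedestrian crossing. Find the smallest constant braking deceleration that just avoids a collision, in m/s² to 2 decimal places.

Required deceleration ≈ 3.21 m/s²

15 mph × 0.44704 = 6.7056 m/s.
v² = 2a·d ⇒ a = v²/(2d) = 6.7056² / (2 × 7.000) = 44.965 / 14.000 = 3.2118 m/s².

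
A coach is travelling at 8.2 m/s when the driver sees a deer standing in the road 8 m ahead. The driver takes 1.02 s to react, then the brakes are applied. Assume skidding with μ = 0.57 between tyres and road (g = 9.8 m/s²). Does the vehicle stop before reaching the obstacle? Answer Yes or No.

No

a = μg = 0.57 × 9.8 = 5.586 m/s².
Reaction distance = 8.2000 × 1.02 = 8.364 m.
Braking distance = v²/(2a) = 67.240 / 11.172 = 6.019 m.
Total stopping distance = 8.364 + 6.019 = 14.383 m, vs 8 m available — it cannot stop in time and overshoots by 14.383 − 8 = 6.383 m.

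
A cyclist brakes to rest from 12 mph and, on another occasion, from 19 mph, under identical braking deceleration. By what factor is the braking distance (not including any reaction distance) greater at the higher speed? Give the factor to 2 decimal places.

Factor ≈ 2.51

Braking distance d = v²/(2a), so with a fixed, d ∝ v².
Factor = (19/12)² = 1.5833² = 2.5068.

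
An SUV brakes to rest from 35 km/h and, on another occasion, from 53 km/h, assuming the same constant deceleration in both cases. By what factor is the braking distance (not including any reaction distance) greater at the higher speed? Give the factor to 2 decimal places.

Factor ≈ 2.29

Braking distance d = v²/(2a), so with a fixed, d ∝ v².
Factor = (53/35)² = 1.5143² = 2.2931.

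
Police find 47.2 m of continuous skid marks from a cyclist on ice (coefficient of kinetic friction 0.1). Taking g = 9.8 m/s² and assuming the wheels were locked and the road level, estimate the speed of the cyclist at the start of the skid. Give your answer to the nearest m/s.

Initial speed ≈ 10 m/s

Deceleration a = μg = 0.1 × 9.8 = 0.980 m/s².
v = √(2a·d) = √(2 × 0.980 × 47.2) = √92.512 = 9.6183 m/s.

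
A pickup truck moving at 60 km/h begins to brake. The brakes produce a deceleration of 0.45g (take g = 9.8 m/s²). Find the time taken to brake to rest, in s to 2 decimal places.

60 km/h ÷ 3.6 = 16.6667 m/s.
a = 0.45 × 9.8 = 4.410 m/s².
Braking time = v/a = 16.6667 / 4.410 = 3.779 s.

Braking time ≈ 3.78 s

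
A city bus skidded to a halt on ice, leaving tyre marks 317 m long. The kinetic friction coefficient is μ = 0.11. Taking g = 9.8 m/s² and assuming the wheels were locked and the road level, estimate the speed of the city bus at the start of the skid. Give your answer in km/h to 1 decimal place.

Deceleration a = μg = 0.11 × 9.8 = 1.078 m/s².
v = √(2a·d) = √(2 × 1.078 × 317) = √683.452 = 26.1429 m/s.
= 26.1429 × 3.6 = 94.114 km/h.

Initial speed ≈ 94.1 km/h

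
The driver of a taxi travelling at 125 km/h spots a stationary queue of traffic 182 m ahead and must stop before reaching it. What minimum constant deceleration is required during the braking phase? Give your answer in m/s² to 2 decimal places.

Required deceleration ≈ 3.31 m/s²

125 km/h ÷ 3.6 = 34.7222 m/s.
v² = 2a·d ⇒ a = v²/(2d) = 34.7222² / (2 × 182.000) = 1205.631 / 364.000 = 3.3122 m/s².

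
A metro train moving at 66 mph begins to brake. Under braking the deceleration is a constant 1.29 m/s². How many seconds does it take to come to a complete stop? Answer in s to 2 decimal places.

66 mph × 0.44704 = 29.5046 m/s.
Braking time = v/a = 29.5046 / 1.290 = 22.872 s.

Braking time ≈ 22.87 s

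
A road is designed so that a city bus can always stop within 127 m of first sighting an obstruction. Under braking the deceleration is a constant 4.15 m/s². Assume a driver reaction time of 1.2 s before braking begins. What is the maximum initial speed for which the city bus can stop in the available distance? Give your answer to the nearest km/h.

Maximum speed ≈ 100 km/h

Stopping distance: v·t_r + v²/(2a) = 127 with t_r = 1.2 s and a = 4.150 m/s².
So v² + 9.960 v − 1054.10 = 0.
Positive root: v = −a·t_r + √((a·t_r)² + 2a·d) = −4.980 + √(24.800 + 1054.10) = 27.8666 m/s.
27.8666 m/s × 3.6 = 100.320 km/h.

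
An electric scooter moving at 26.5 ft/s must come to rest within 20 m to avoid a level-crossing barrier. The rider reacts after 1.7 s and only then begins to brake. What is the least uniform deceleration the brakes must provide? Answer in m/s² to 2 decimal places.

Required deceleration ≈ 5.20 m/s²

26.5 ft/s × 0.3048 = 8.0772 m/s.
Distance covered during reaction = 8.0772 × 1.7 = 13.731 m.
Distance available for braking: 20 − 13.731 = 6.269 m.
v² = 2a·d ⇒ a = v²/(2d) = 8.0772² / (2 × 6.269) = 65.241 / 12.538 = 5.2035 m/s².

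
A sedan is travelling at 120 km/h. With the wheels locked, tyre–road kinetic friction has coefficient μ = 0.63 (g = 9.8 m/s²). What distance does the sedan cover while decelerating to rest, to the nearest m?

Braking distance ≈ 90 m

120 km/h ÷ 3.6 = 33.3333 m/s.
a = μg = 0.63 × 9.8 = 6.174 m/s².
Braking distance = v²/(2a) = 33.3333² / (2 × 6.174) = 1111.109 / 12.348 = 89.983 m.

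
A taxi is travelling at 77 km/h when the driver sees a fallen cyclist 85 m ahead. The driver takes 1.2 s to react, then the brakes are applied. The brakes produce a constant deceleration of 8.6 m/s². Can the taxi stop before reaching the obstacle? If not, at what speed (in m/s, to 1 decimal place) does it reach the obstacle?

Yes — it stops about 32.7 m short of the obstacle, so it never reaches it

77 km/h ÷ 3.6 = 21.3889 m/s.
Reaction distance = 21.3889 × 1.2 = 25.667 m.
Braking distance = v²/(2a) = 457.485 / 17.200 = 26.598 m.
Total stopping distance = 25.667 + 26.598 = 52.265 m, vs 85 m available — it stops with 85 − 52.265 = 32.735 m to spare.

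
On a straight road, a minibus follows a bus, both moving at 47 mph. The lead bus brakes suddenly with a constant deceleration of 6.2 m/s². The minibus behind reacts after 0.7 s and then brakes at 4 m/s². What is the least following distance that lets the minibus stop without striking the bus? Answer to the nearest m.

47 mph × 0.44704 = 21.0109 m/s.
Leader travels v²/(2a_L) = 441.458 / 12.400 = 35.601 m before stopping.
Follower covers v·t_r = 21.0109 × 0.7 = 14.708 m while reacting, then v²/(2a_F) = 441.458 / 8.000 = 55.182 m while braking, for a total of 14.708 + 55.182 = 69.890 m.
Since a_F ≤ a_L and the follower starts braking later, the follower is never slower than the leader, so the closest approach is when both have stopped.
Minimum gap = 69.890 − 35.601 = 34.289 m.

Minimum gap ≈ 34 m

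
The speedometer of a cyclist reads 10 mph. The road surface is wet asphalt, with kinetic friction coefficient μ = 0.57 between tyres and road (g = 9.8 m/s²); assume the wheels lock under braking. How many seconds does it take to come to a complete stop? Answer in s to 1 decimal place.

Braking time ≈ 0.8 s

10 mph × 0.44704 = 4.4704 m/s.
a = μg = 0.57 × 9.8 = 5.586 m/s².
Braking time = v/a = 4.4704 / 5.586 = 0.800 s.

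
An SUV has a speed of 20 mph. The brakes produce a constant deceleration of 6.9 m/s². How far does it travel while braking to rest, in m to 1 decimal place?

20 mph × 0.44704 = 8.9408 m/s.
Braking distance = v²/(2a) = 8.9408² / (2 × 6.900) = 79.938 / 13.800 = 5.793 m.

Braking distance ≈ 5.8 m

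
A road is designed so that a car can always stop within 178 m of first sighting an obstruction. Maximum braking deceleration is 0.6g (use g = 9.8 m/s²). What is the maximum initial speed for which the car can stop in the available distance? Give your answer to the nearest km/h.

a = 0.6 × 9.8 = 5.880 m/s².
v²/(2a) = d ⇒ v = √(2 × 5.880 × 178) = √2093.28 = 45.7524 m/s.
45.7524 m/s × 3.6 = 164.709 km/h.

Maximum speed ≈ 165 km/h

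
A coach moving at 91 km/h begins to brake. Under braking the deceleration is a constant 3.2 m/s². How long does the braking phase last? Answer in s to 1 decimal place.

91 km/h ÷ 3.6 = 25.2778 m/s.
Braking time = v/a = 25.2778 / 3.200 = 7.899 s.

Braking time ≈ 7.9 s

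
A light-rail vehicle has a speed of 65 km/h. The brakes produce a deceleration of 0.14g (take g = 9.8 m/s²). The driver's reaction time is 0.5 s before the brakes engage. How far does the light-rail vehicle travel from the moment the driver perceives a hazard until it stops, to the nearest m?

Total stopping distance ≈ 128 m

65 km/h ÷ 3.6 = 18.0556 m/s.
a = 0.14 × 9.8 = 1.372 m/s².
Reaction distance = v·t_r = 18.0556 × 0.5 = 9.028 m.
Braking distance = v²/(2a) = 18.0556² / (2 × 1.372) = 326.005 / 2.744 = 118.806 m.
Total = 9.028 + 118.806 = 127.834 m.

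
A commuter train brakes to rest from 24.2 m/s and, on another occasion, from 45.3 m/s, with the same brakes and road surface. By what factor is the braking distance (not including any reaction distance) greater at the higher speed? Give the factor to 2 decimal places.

Braking distance d = v²/(2a), so with a fixed, d ∝ v².
Factor = (45.3/24.2)² = 1.8719² = 3.5040.

Factor ≈ 3.50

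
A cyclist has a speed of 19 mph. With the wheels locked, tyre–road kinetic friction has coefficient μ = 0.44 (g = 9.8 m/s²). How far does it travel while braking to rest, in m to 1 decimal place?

Braking distance ≈ 8.4 m

19 mph × 0.44704 = 8.4938 m/s.
a = μg = 0.44 × 9.8 = 4.312 m/s².
Braking distance = v²/(2a) = 8.4938² / (2 × 4.312) = 72.145 / 8.624 = 8.366 m.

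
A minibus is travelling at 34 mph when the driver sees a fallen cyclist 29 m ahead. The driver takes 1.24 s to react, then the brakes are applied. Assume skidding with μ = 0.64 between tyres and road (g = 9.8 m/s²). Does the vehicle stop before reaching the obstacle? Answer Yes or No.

No

34 mph × 0.44704 = 15.1994 m/s.
a = μg = 0.64 × 9.8 = 6.272 m/s².
Reaction distance = 15.1994 × 1.24 = 18.847 m.
Braking distance = v²/(2a) = 231.022 / 12.544 = 18.417 m.
Total stopping distance = 18.847 + 18.417 = 37.264 m, vs 29 m available — it cannot stop in time and overshoots by 37.264 − 29 = 8.264 m.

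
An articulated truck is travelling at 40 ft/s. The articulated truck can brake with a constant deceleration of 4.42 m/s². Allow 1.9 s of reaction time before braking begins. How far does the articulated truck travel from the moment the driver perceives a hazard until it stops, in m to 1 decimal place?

40 ft/s × 0.3048 = 12.1920 m/s.
Reaction distance = v·t_r = 12.1920 × 1.9 = 23.165 m.
Braking distance = v²/(2a) = 12.1920² / (2 × 4.420) = 148.645 / 8.840 = 16.815 m.
Total = 23.165 + 16.815 = 39.980 m.

Total stopping distance ≈ 40.0 m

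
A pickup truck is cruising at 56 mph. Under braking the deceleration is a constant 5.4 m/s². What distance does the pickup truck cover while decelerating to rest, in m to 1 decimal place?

56 mph × 0.44704 = 25.0342 m/s.
Braking distance = v²/(2a) = 25.0342² / (2 × 5.400) = 626.711 / 10.800 = 58.029 m.

Braking distance ≈ 58.0 m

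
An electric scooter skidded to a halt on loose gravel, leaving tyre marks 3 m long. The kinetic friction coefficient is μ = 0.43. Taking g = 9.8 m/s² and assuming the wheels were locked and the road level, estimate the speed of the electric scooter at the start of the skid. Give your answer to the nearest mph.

Initial speed ≈ 11 mph

Deceleration a = μg = 0.43 × 9.8 = 4.214 m/s².
v = √(2a·d) = √(2 × 4.214 × 3) = √25.284 = 5.0283 m/s.
= 5.0283 ÷ 0.44704 = 11.248 mph.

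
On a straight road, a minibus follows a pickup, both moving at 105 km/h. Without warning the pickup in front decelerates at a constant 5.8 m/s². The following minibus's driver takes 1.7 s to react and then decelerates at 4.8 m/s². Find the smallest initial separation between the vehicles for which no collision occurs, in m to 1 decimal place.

105 km/h ÷ 3.6 = 29.1667 m/s.
Leader travels v²/(2a_L) = 850.696 / 11.600 = 73.336 m before stopping.
Follower covers v·t_r = 29.1667 × 1.7 = 49.583 m while reacting, then v²/(2a_F) = 850.696 / 9.600 = 88.614 m while braking, for a total of 49.583 + 88.614 = 138.197 m.
Since a_F ≤ a_L and the follower starts braking later, the follower is never slower than the leader, so the closest approach is when both have stopped.
Minimum gap = 138.197 − 73.336 = 64.861 m.

Minimum gap ≈ 64.9 m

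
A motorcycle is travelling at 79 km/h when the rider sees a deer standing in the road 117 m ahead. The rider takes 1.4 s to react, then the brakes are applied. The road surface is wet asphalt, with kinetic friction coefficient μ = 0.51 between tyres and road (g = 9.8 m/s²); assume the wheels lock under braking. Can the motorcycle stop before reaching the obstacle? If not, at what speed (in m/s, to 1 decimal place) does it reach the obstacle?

Yes — it stops about 38.1 m short of the obstacle, so it never reaches it

79 km/h ÷ 3.6 = 21.9444 m/s.
a = μg = 0.51 × 9.8 = 4.998 m/s².
Reaction distance = 21.9444 × 1.4 = 30.722 m.
Braking distance = v²/(2a) = 481.557 / 9.996 = 48.175 m.
Total stopping distance = 30.722 + 48.175 = 78.897 m, vs 117 m available — it stops with 117 − 78.897 = 38.103 m to spare.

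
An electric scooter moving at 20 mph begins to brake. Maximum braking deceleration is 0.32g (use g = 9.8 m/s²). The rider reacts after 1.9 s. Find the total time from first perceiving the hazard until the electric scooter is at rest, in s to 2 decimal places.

20 mph × 0.44704 = 8.9408 m/s.
a = 0.32 × 9.8 = 3.136 m/s².
Braking time = v/a = 8.9408 / 3.136 = 2.851 s.
Total = 1.9 + 2.851 = 4.751 s.

Total time ≈ 4.75 s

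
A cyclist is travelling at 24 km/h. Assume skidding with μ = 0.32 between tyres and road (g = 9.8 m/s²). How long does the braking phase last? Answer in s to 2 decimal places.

Braking time ≈ 2.13 s

24 km/h ÷ 3.6 = 6.6667 m/s.
a = μg = 0.32 × 9.8 = 3.136 m/s².
Braking time = v/a = 6.6667 / 3.136 = 2.126 s.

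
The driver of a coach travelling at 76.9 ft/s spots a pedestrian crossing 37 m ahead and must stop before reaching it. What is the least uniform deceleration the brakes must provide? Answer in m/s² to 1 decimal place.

76.9 ft/s × 0.3048 = 23.4391 m/s.
v² = 2a·d ⇒ a = v²/(2d) = 23.4391² / (2 × 37.000) = 549.391 / 74.000 = 7.4242 m/s².

Required deceleration ≈ 7.4 m/s²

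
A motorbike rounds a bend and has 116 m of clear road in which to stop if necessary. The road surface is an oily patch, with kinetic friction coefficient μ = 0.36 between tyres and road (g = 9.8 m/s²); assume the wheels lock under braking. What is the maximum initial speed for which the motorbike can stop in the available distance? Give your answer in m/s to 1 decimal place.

a = μg = 0.36 × 9.8 = 3.528 m/s².
v²/(2a) = d ⇒ v = √(2 × 3.528 × 116) = √818.50 = 28.6094 m/s.

Maximum speed ≈ 28.6 m/s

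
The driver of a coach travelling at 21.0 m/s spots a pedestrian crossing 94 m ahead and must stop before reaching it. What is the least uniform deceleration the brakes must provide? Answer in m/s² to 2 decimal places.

Required deceleration ≈ 2.35 m/s²

v² = 2a·d ⇒ a = v²/(2d) = 21.0000² / (2 × 94.000) = 441.000 / 188.000 = 2.3457 m/s².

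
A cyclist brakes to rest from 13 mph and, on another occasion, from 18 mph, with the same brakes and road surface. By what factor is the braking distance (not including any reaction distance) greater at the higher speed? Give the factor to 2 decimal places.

Factor ≈ 1.92

Braking distance d = v²/(2a), so with a fixed, d ∝ v².
Factor = (18/13)² = 1.3846² = 1.9171.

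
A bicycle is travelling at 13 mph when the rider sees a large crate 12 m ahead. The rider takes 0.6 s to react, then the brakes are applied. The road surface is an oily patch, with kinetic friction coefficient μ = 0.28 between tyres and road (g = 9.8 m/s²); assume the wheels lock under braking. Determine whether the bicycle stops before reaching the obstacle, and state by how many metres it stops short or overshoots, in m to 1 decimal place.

Yes — it stops 2.4 m short of the obstacle

13 mph × 0.44704 = 5.8115 m/s.
a = μg = 0.28 × 9.8 = 2.744 m/s².
Reaction distance = 5.8115 × 0.6 = 3.487 m.
Braking distance = v²/(2a) = 33.774 / 5.488 = 6.154 m.
Total stopping distance = 3.487 + 6.154 = 9.641 m, vs 12 m available — it stops with 12 − 9.641 = 2.359 m to spare.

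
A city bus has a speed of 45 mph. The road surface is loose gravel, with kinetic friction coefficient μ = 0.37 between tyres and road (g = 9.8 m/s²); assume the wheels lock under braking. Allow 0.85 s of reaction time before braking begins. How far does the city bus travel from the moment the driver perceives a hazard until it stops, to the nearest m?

45 mph × 0.44704 = 20.1168 m/s.
a = μg = 0.37 × 9.8 = 3.626 m/s².
Reaction distance = v·t_r = 20.1168 × 0.85 = 17.099 m.
Braking distance = v²/(2a) = 20.1168² / (2 × 3.626) = 404.686 / 7.252 = 55.803 m.
Total = 17.099 + 55.803 = 72.902 m.

Total stopping distance ≈ 73 m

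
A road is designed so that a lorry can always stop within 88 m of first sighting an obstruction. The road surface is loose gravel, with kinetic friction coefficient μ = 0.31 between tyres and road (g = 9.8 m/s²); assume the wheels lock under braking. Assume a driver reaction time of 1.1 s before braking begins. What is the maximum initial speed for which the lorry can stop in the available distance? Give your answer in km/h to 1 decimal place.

Maximum speed ≈ 72.1 km/h

a = μg = 0.31 × 9.8 = 3.038 m/s².
Stopping distance: v·t_r + v²/(2a) = 88 with t_r = 1.1 s and a = 3.038 m/s².
So v² + 6.684 v − 534.69 = 0.
Positive root: v = −a·t_r + √((a·t_r)² + 2a·d) = −3.342 + √(11.169 + 534.69) = 20.0216 m/s.
20.0216 m/s × 3.6 = 72.078 km/h.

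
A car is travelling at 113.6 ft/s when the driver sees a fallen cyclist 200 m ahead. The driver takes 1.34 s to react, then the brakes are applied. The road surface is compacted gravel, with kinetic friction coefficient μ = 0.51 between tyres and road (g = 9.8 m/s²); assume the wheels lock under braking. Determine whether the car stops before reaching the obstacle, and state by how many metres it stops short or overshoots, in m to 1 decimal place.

Yes — it stops 33.7 m short of the obstacle

113.6 ft/s × 0.3048 = 34.6253 m/s.
a = μg = 0.51 × 9.8 = 4.998 m/s².
Reaction distance = 34.6253 × 1.34 = 46.398 m.
Braking distance = v²/(2a) = 1198.911 / 9.996 = 119.939 m.
Total stopping distance = 46.398 + 119.939 = 166.337 m, vs 200 m available — it stops with 200 − 166.337 = 33.663 m to spare.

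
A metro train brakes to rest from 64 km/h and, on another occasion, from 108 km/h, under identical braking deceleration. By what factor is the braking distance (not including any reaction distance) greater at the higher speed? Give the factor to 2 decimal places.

Factor ≈ 2.85

Braking distance d = v²/(2a), so with a fixed, d ∝ v².
Factor = (108/64)² = 1.6875² = 2.8477.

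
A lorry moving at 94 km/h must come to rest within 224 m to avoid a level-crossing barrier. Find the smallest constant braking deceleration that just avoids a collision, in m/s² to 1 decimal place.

Required deceleration ≈ 1.5 m/s²

94 km/h ÷ 3.6 = 26.1111 m/s.
v² = 2a·d ⇒ a = v²/(2d) = 26.1111² / (2 × 224.000) = 681.790 / 448.000 = 1.5219 m/s².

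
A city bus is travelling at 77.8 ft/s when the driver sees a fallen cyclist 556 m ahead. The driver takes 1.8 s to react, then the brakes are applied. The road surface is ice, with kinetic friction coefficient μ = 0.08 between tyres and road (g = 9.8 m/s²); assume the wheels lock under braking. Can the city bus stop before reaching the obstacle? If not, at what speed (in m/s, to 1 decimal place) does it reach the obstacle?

77.8 ft/s × 0.3048 = 23.7134 m/s.
a = μg = 0.08 × 9.8 = 0.784 m/s².
Reaction distance = 23.7134 × 1.8 = 42.684 m.
Braking distance = v²/(2a) = 562.325 / 1.568 = 358.626 m.
Total stopping distance = 42.684 + 358.626 = 401.310 m, vs 556 m available — it stops with 556 − 401.310 = 154.690 m to spare.

Yes — it stops about 154.7 m short of the obstacle, so it never reaches it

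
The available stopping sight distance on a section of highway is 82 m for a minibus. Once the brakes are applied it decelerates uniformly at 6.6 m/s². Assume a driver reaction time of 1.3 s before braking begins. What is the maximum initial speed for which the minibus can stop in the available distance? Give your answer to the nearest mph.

Maximum speed ≈ 57 mph

Stopping distance: v·t_r + v²/(2a) = 82 with t_r = 1.3 s and a = 6.600 m/s².
So v² + 17.160 v − 1082.40 = 0.
Positive root: v = −a·t_r + √((a·t_r)² + 2a·d) = −8.580 + √(73.616 + 1082.40) = 25.4202 m/s.
25.4202 m/s ÷ 0.44704 = 56.863 mph.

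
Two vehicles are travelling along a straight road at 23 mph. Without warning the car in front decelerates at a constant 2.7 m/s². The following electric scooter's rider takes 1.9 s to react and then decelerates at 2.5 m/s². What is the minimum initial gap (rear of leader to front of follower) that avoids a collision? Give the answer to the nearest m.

23 mph × 0.44704 = 10.2819 m/s.
Leader travels v²/(2a_L) = 105.717 / 5.400 = 19.577 m before stopping.
Follower covers v·t_r = 10.2819 × 1.9 = 19.536 m while reacting, then v²/(2a_F) = 105.717 / 5.000 = 21.143 m while braking, for a total of 19.536 + 21.143 = 40.679 m.
Since a_F ≤ a_L and the follower starts braking later, the follower is never slower than the leader, so the closest approach is when both have stopped.
Minimum gap = 40.679 − 19.577 = 21.102 m.

Minimum gap ≈ 21 m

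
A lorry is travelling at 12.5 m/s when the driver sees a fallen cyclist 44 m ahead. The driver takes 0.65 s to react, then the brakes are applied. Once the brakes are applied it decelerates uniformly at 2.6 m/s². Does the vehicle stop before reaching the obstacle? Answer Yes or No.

Yes

Reaction distance = 12.5000 × 0.65 = 8.125 m.
Braking distance = v²/(2a) = 156.250 / 5.200 = 30.048 m.
Total stopping distance = 8.125 + 30.048 = 38.173 m, vs 44 m available — it stops with 44 − 38.173 = 5.827 m to spare.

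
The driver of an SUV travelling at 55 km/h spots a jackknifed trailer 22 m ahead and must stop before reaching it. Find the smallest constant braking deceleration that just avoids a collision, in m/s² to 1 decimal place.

Required deceleration ≈ 5.3 m/s²

55 km/h ÷ 3.6 = 15.2778 m/s.
v² = 2a·d ⇒ a = v²/(2d) = 15.2778² / (2 × 22.000) = 233.411 / 44.000 = 5.3048 m/s².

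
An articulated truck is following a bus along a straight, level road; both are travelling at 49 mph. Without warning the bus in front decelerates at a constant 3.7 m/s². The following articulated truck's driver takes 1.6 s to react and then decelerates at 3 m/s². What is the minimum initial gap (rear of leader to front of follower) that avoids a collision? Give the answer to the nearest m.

Minimum gap ≈ 50 m

49 mph × 0.44704 = 21.9050 m/s.
Leader travels v²/(2a_L) = 479.829 / 7.400 = 64.842 m before stopping.
Follower covers v·t_r = 21.9050 × 1.6 = 35.048 m while reacting, then v²/(2a_F) = 479.829 / 6.000 = 79.972 m while braking, for a total of 35.048 + 79.972 = 115.020 m.
Since a_F ≤ a_L and the follower starts braking later, the follower is never slower than the leader, so the closest approach is when both have stopped.
Minimum gap = 115.020 − 64.842 = 50.178 m.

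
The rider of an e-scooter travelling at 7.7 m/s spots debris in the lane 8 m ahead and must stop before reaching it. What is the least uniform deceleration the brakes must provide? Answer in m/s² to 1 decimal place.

Required deceleration ≈ 3.7 m/s²

v² = 2a·d ⇒ a = v²/(2d) = 7.7000² / (2 × 8.000) = 59.290 / 16.000 = 3.7056 m/s².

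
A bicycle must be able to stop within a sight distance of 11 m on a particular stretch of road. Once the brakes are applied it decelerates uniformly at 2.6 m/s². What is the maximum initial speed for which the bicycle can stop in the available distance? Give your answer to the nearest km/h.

Maximum speed ≈ 27 km/h

v²/(2a) = d ⇒ v = √(2 × 2.600 × 11) = √57.20 = 7.5631 m/s.
7.5631 m/s × 3.6 = 27.227 km/h.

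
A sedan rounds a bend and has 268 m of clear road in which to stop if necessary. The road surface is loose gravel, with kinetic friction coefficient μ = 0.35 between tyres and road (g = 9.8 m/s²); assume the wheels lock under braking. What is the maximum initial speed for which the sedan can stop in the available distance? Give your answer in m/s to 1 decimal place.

Maximum speed ≈ 42.9 m/s

a = μg = 0.35 × 9.8 = 3.430 m/s².
v²/(2a) = d ⇒ v = √(2 × 3.430 × 268) = √1838.48 = 42.8775 m/s.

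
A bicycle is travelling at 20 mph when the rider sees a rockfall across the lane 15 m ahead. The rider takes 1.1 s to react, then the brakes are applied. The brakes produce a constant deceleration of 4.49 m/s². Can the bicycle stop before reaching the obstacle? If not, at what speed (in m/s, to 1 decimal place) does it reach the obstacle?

20 mph × 0.44704 = 8.9408 m/s.
Reaction distance = 8.9408 × 1.1 = 9.835 m.
Braking distance needed to stop: v²/(2a) = 79.938 / 8.980 = 8.902 m, so total needed = 9.835 + 8.902 = 18.737 m > 15 m — it cannot stop.
Distance remaining when braking begins: 15 − 9.835 = 5.165 m.
v² = v₀² − 2a·d = 79.938 − 2 × 4.490 × 5.165 = 33.556 m²/s².
v = √33.556 = 5.793 m/s.

No — it strikes the obstacle at 5.8 m/s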